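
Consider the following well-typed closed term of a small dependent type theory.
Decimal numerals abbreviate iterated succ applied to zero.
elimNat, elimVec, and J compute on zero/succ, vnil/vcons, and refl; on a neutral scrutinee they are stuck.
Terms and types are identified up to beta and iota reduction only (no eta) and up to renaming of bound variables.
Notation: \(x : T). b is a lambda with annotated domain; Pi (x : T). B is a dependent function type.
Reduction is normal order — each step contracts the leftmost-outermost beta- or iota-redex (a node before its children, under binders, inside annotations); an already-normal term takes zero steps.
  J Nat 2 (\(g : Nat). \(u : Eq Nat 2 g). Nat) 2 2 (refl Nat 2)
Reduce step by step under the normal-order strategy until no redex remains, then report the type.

normal-order reduction sequence:
  J Nat 2 (\(g : Nat). \(u : Eq Nat 2 g). Nat) 2 2 (refl Nat 2)
  ~> 2
inferred type:
  Nat


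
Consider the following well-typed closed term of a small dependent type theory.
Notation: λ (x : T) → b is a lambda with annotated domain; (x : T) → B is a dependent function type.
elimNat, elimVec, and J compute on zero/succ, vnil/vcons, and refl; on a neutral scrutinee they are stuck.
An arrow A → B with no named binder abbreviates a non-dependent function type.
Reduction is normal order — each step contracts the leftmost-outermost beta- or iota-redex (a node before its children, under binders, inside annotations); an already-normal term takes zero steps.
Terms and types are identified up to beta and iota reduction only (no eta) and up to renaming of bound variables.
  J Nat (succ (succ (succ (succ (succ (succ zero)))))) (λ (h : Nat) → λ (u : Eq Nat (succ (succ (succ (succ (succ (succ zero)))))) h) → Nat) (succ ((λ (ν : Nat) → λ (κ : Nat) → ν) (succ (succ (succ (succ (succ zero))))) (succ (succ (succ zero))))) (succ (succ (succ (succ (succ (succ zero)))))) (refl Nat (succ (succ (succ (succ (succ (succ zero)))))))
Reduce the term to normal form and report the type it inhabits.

resulting normal form:
  succ (succ (succ (succ (succ (succ zero)))))
inferred type:
  Nat


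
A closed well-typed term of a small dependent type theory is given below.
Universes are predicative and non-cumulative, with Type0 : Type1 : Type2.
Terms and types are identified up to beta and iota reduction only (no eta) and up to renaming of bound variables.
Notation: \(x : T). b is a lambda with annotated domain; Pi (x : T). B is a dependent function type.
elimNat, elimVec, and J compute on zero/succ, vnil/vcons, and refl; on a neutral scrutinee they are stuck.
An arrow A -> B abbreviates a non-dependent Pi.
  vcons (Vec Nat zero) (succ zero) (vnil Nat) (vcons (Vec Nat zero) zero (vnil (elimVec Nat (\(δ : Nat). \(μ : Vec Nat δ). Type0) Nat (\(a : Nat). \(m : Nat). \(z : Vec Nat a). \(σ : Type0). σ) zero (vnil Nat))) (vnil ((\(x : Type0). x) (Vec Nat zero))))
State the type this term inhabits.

type:
  Vec (Vec Nat zero) (succ (succ zero))


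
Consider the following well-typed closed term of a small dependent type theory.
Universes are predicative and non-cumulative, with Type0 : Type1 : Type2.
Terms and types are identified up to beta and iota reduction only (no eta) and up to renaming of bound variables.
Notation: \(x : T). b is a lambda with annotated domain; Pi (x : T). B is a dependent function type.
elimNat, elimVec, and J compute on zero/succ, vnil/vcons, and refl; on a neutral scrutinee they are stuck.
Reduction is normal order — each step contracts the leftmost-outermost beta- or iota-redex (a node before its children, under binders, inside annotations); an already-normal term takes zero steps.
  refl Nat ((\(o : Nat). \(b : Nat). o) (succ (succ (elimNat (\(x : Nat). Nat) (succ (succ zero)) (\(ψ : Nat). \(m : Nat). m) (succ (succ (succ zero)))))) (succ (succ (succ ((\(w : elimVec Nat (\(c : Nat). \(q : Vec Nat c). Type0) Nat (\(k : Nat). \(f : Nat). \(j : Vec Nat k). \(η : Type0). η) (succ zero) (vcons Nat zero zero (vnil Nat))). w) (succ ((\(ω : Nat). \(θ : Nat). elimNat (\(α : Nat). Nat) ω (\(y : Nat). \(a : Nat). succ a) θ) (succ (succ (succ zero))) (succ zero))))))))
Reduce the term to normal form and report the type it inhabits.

resulting normal form:
  refl Nat (succ (succ (succ (succ zero))))
type:
  Eq Nat (succ (succ (succ (succ zero)))) (succ (succ (succ (succ zero))))


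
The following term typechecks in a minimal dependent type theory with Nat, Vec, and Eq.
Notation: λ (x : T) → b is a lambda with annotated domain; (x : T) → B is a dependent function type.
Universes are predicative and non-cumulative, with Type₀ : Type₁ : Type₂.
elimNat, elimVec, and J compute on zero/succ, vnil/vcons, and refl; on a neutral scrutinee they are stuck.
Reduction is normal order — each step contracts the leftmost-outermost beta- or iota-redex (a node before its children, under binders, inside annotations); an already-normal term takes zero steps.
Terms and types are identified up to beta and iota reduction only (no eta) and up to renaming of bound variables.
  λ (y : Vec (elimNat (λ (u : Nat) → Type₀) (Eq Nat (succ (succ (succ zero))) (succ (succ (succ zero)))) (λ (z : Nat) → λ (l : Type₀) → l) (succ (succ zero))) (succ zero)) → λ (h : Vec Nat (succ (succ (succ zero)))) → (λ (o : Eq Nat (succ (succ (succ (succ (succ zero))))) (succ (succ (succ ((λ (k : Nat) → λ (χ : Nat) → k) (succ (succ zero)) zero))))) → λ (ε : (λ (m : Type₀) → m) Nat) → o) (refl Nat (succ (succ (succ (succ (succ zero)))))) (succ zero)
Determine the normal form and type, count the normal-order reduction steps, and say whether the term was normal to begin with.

normal form:
  λ (y : Vec (Eq Nat (succ (succ (succ zero))) (succ (succ (succ zero)))) (succ zero)) → λ (u : Vec Nat (succ (succ (succ zero)))) → refl Nat (succ (succ (succ (succ (succ zero)))))
the term's type:
  (y : Vec (Eq Nat (succ (succ (succ zero))) (succ (succ (succ zero)))) (succ zero)) → (u : Vec Nat (succ (succ (succ zero)))) → Eq Nat (succ (succ (succ (succ (succ zero))))) (succ (succ (succ (succ (succ zero)))))
steps to reach normal form (normal order): 9
term was already normal: no
first redex: an elimNat iota-redex


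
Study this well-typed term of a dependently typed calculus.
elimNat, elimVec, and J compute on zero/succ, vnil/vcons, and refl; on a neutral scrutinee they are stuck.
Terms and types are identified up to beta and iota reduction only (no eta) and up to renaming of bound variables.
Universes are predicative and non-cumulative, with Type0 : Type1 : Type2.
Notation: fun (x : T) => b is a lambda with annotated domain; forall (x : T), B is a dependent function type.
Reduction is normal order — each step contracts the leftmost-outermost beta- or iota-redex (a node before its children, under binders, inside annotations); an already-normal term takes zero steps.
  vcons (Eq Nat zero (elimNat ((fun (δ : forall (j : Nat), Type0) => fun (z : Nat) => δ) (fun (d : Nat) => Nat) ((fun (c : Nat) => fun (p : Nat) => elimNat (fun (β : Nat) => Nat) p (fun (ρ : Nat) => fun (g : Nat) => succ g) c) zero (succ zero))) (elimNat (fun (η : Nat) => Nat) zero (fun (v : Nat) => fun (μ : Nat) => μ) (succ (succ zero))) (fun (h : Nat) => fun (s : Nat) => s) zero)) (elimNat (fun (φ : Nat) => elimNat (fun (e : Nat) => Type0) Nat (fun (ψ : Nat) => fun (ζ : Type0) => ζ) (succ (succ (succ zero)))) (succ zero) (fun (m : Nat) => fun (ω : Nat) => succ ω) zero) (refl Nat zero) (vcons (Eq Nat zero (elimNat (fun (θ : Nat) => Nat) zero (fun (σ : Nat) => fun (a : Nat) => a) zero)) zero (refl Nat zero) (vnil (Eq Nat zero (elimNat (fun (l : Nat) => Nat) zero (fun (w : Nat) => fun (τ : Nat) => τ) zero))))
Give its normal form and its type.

reduced normal form:
  vcons (Eq Nat zero zero) (succ zero) (refl Nat zero) (vcons (Eq Nat zero zero) zero (refl Nat zero) (vnil (Eq Nat zero zero)))
the term's type:
  Vec (Eq Nat zero zero) (succ (succ zero))


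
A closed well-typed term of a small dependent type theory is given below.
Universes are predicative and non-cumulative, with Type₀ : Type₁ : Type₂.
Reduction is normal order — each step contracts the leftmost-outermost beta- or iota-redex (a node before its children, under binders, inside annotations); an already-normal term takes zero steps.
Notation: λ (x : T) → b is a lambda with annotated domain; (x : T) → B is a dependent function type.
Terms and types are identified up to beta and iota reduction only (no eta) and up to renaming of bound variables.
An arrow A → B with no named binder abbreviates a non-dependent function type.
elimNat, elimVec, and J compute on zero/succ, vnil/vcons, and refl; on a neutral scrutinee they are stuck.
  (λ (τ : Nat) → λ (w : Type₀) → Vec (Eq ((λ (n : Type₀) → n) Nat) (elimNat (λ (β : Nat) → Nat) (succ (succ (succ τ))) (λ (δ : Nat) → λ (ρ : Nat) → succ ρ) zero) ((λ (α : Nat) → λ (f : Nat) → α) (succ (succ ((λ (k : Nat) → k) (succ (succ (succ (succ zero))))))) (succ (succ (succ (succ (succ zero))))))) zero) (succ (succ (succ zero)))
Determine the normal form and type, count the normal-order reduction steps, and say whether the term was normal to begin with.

resulting normal form:
  λ (τ : Type₀) → Vec (Eq Nat (succ (succ (succ (succ (succ (succ zero)))))) (succ (succ (succ (succ (succ (succ zero))))))) zero
inferred type:
  Type₀ → Type₀
reduction steps (normal order): 6
already normal: no
first contracted redex: a beta-redex


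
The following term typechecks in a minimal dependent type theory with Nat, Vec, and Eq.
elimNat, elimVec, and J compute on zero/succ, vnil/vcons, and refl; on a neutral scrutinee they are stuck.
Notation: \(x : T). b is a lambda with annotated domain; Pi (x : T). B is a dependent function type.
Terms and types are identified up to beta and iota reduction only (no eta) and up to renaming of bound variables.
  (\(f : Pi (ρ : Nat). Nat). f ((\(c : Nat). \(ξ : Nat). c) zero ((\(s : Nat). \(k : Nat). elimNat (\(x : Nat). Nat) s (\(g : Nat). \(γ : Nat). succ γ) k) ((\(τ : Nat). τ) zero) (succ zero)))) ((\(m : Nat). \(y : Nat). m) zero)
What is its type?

the term's type:
  Nat


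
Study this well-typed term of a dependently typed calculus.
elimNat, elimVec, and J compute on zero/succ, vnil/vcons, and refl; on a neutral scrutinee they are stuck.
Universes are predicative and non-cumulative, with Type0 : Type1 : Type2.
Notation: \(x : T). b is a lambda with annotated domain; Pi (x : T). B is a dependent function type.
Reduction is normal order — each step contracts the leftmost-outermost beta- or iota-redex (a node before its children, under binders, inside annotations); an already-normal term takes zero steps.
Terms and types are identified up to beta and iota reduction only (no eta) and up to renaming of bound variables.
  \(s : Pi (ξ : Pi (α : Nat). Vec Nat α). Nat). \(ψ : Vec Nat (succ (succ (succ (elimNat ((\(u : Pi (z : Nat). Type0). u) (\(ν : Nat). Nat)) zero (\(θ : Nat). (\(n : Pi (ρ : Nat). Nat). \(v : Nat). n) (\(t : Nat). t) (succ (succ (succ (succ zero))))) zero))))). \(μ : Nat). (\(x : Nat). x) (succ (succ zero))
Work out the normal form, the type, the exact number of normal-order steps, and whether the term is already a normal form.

normal form:
  \(s : Pi (ξ : Pi (α : Nat). Vec Nat α). Nat). \(ψ : Vec Nat (succ (succ (succ zero)))). \(u : Nat). succ (succ zero)
inferred type:
  Pi (s : Pi (ξ : Pi (α : Nat). Vec Nat α). Nat). Pi (ψ : Vec Nat (succ (succ (succ zero)))). Pi (u : Nat). Nat
steps to reach normal form (normal order): 2
already normal: no
first contracted redex: an elimNat iota-redex


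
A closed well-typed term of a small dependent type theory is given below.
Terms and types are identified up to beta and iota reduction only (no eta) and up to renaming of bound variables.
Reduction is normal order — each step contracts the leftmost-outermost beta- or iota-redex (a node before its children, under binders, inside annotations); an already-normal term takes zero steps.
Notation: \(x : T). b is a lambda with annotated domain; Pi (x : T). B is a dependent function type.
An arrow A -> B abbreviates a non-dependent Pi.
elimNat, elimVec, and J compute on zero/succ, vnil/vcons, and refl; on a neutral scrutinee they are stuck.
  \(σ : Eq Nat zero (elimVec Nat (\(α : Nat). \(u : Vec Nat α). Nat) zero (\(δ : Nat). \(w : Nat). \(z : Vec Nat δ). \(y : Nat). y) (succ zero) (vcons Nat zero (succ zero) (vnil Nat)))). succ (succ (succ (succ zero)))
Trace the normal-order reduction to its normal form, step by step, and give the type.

normal-order reduction sequence:
  \(σ : Eq Nat zero (elimVec Nat (\(α : Nat). \(u : Vec Nat α). Nat) zero (\(δ : Nat). \(w : Nat). \(z : Vec Nat δ). \(y : Nat). y) (succ zero) (vcons Nat zero (succ zero) (vnil Nat)))). succ (succ (succ (succ zero)))
  ~> \(σ : Eq Nat zero ((\(α : Nat). \(u : Nat). \(δ : Vec Nat α). \(w : Nat). w) zero (succ zero) (vnil Nat) (elimVec Nat (\(z : Nat). \(y : Vec Nat z). Nat) zero (\(β : Nat). \(m : Nat). \(v : Vec Nat β). \(k : Nat). k) zero (vnil Nat)))). succ (succ (succ (succ zero)))
  ~> \(σ : Eq Nat zero ((\(α : Nat). \(u : Vec Nat zero). \(δ : Nat). δ) (succ zero) (vnil Nat) (elimVec Nat (\(w : Nat). \(z : Vec Nat w). Nat) zero (\(y : Nat). \(β : Nat). \(m : Vec Nat y). \(v : Nat). v) zero (vnil Nat)))). succ (succ (succ (succ zero)))
  ~> \(σ : Eq Nat zero ((\(α : Vec Nat zero). \(u : Nat). u) (vnil Nat) (elimVec Nat (\(δ : Nat). \(w : Vec Nat δ). Nat) zero (\(z : Nat). \(y : Nat). \(β : Vec Nat z). \(m : Nat). m) zero (vnil Nat)))). succ (succ (succ (succ zero)))
  ~> \(σ : Eq Nat zero ((\(α : Nat). α) (elimVec Nat (\(u : Nat). \(δ : Vec Nat u). Nat) zero (\(w : Nat). \(z : Nat). \(y : Vec Nat w). \(β : Nat). β) zero (vnil Nat)))). succ (succ (succ (succ zero)))
  ~> \(σ : Eq Nat zero (elimVec Nat (\(α : Nat). \(u : Vec Nat α). Nat) zero (\(δ : Nat). \(w : Nat). \(z : Vec Nat δ). \(y : Nat). y) zero (vnil Nat))). succ (succ (succ (succ zero)))
  ~> \(σ : Eq Nat zero zero). succ (succ (succ (succ zero)))
type:
  Eq Nat zero zero -> Nat


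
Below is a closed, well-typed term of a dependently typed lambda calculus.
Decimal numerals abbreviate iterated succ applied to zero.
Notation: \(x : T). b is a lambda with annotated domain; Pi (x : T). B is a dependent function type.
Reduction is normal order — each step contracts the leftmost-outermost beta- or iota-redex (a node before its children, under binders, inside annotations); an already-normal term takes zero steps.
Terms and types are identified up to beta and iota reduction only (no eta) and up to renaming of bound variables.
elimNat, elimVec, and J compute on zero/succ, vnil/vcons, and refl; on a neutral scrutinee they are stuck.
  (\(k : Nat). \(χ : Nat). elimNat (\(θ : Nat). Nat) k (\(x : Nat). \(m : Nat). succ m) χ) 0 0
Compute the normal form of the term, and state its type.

reduced normal form:
  0
the term's type:
  Nat


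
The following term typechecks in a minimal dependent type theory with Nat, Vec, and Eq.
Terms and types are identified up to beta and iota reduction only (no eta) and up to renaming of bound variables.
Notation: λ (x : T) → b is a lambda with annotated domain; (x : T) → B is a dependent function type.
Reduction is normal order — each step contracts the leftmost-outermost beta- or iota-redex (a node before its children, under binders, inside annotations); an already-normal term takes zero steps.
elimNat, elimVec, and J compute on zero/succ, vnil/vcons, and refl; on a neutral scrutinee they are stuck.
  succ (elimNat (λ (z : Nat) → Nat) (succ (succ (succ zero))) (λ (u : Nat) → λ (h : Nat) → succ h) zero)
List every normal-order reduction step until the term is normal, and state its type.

normal-order reduction sequence:
  succ (elimNat (λ (z : Nat) → Nat) (succ (succ (succ zero))) (λ (u : Nat) → λ (h : Nat) → succ h) zero)
  ~> succ (succ (succ (succ zero)))
type:
  Nat


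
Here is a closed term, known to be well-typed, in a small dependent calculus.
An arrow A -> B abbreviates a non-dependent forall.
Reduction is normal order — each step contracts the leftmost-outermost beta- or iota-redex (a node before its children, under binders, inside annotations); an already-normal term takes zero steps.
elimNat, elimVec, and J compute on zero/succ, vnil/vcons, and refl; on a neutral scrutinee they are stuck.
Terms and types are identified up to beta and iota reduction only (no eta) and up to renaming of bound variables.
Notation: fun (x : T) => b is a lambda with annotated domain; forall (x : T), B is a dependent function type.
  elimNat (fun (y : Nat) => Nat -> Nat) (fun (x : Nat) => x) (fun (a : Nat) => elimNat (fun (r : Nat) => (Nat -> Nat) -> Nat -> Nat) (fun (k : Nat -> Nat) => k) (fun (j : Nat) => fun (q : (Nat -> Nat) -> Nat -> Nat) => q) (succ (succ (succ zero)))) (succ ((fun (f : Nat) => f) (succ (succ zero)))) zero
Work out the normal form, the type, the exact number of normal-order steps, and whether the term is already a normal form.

resulting normal form:
  zero
the term's type:
  Nat
steps to reach normal form (normal order): 32
term was already normal: no
first redex: an elimNat iota-redex


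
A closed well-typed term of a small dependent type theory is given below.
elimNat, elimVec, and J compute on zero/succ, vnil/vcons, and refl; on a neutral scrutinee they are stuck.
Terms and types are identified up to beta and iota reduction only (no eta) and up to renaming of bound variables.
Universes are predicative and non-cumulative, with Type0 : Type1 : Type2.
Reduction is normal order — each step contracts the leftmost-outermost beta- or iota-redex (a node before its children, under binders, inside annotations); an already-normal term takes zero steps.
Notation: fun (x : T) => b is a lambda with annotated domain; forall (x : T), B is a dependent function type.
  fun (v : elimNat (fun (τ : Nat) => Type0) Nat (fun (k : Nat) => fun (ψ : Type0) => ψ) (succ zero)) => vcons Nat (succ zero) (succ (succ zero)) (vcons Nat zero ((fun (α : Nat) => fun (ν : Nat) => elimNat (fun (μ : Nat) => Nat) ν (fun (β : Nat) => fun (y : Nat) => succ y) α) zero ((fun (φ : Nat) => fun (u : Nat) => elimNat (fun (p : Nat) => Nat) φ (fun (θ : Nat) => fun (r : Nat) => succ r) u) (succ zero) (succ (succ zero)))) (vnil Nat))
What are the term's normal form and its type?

resulting normal form:
  fun (v : Nat) => vcons Nat (succ zero) (succ (succ zero)) (vcons Nat zero (succ (succ (succ zero))) (vnil Nat))
inferred type:
  forall (v : Nat), Vec Nat (succ (succ zero))
observation: the term reaches its normal form after 16 normal-order steps.


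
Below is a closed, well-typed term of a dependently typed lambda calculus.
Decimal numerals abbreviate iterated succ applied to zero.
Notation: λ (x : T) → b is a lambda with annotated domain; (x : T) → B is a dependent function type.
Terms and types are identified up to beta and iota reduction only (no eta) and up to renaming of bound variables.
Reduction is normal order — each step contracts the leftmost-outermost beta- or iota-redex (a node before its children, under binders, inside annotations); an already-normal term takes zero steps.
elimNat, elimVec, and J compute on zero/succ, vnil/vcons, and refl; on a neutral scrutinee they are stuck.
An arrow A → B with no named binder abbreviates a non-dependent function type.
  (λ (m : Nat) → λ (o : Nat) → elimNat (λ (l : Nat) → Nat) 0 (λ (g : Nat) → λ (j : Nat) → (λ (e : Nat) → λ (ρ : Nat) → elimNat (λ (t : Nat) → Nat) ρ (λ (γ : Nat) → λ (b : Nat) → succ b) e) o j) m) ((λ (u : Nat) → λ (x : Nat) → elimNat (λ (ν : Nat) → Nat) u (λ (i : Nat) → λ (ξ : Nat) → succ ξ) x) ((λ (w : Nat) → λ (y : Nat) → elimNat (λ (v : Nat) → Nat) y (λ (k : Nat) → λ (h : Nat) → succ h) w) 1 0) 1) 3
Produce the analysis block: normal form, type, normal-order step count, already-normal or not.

resulting normal form:
  6
type:
  Nat
steps to reach normal form (normal order): 33
started in normal form: no
first redex: a beta-redex


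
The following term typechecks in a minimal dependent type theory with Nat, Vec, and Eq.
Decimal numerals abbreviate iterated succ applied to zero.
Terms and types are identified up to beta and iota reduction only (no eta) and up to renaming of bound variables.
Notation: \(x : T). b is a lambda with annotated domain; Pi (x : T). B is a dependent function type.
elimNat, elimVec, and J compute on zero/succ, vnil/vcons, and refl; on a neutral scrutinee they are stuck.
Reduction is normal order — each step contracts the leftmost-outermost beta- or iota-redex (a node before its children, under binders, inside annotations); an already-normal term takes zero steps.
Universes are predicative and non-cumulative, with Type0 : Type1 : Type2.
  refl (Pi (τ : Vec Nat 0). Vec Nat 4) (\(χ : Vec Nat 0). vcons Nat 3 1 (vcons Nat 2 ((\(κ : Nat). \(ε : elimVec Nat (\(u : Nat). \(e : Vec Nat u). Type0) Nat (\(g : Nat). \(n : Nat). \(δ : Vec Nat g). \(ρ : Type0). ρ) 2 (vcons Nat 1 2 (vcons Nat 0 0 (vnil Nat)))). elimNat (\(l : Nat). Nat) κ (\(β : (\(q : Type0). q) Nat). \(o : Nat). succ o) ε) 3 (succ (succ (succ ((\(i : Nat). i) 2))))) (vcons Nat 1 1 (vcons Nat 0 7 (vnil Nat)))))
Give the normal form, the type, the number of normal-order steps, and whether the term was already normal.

resulting normal form:
  refl (Pi (τ : Vec Nat 0). Vec Nat 4) (\(χ : Vec Nat 0). vcons Nat 3 1 (vcons Nat 2 8 (vcons Nat 1 1 (vcons Nat 0 7 (vnil Nat)))))
type:
  Eq (Pi (τ : Vec Nat 0). Vec Nat 4) (\(χ : Vec Nat 0). vcons Nat 3 1 (vcons Nat 2 8 (vcons Nat 1 1 (vcons Nat 0 7 (vnil Nat))))) (\(κ : Vec Nat 0). vcons Nat 3 1 (vcons Nat 2 8 (vcons Nat 1 1 (vcons Nat 0 7 (vnil Nat)))))
steps to reach normal form (normal order): 20
term was already normal: no
first redex: a beta-redex


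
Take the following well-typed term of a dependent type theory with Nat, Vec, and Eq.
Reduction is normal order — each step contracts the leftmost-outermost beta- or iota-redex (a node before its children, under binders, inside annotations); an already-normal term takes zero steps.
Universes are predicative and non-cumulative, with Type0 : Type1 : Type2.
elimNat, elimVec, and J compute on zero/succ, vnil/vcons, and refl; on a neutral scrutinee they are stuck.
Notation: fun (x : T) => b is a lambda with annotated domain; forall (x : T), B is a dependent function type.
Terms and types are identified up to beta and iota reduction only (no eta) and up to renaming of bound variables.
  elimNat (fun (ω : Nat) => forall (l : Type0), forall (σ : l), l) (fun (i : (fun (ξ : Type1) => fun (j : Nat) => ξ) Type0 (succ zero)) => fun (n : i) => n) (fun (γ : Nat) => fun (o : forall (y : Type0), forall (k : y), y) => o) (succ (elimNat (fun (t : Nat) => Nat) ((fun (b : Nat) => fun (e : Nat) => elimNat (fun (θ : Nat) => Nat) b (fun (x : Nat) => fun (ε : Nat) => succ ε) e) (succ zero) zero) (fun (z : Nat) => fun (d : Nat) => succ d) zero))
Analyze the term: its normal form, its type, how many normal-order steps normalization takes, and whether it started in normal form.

reduced normal form:
  fun (ω : Type0) => fun (l : ω) => l
inferred type:
  forall (ω : Type0), forall (l : ω), ω
steps to reach normal form (normal order): 13
term was already normal: no
first redex: an elimNat iota-redex


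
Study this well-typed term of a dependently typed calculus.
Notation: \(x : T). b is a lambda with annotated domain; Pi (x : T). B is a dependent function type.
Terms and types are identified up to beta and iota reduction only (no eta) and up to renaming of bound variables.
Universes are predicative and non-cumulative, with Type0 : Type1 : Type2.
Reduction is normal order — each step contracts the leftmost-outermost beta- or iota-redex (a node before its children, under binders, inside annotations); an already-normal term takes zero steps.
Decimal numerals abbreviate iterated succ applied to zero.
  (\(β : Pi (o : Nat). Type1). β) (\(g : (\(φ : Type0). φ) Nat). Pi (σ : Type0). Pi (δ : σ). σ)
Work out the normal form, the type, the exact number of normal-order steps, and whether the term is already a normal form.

normal form:
  \(β : Nat). Pi (o : Type0). Pi (g : o). o
type:
  Pi (β : Nat). Type1
normal-order step count: 2
term was already normal: no
first redex: a beta-redex


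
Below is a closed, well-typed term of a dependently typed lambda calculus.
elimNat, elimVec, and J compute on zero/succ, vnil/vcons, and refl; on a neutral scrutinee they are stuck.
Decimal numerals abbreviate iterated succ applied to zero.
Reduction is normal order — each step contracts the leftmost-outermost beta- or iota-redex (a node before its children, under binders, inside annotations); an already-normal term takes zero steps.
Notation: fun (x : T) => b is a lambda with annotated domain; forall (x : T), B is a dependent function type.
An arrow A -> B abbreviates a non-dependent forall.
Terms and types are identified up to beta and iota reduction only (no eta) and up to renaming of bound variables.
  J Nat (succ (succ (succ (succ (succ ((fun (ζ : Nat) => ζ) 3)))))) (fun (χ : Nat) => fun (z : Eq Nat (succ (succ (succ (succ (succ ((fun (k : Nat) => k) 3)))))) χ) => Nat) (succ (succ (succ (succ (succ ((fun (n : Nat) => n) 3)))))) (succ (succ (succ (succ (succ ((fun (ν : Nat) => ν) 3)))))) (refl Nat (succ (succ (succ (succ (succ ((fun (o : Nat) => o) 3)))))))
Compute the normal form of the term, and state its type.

resulting normal form:
  8
the term's type:
  Nat
observation: reduction starts at a J iota-redex, and 2 normal-order steps reach the normal form.


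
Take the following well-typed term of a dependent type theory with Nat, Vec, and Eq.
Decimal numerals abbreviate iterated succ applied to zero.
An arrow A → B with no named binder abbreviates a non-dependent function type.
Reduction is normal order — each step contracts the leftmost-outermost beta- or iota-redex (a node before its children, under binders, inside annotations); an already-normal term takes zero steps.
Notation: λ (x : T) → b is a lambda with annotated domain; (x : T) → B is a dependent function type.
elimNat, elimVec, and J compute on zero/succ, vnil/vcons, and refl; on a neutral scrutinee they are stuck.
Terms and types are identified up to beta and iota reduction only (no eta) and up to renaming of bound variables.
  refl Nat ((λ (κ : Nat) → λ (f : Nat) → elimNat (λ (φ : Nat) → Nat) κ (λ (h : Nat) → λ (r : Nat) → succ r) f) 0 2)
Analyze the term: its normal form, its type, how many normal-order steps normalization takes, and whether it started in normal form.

resulting normal form:
  refl Nat 2
type:
  Eq Nat 2 2
steps to reach normal form (normal order): 9
already normal: no
first redex: a beta-redex


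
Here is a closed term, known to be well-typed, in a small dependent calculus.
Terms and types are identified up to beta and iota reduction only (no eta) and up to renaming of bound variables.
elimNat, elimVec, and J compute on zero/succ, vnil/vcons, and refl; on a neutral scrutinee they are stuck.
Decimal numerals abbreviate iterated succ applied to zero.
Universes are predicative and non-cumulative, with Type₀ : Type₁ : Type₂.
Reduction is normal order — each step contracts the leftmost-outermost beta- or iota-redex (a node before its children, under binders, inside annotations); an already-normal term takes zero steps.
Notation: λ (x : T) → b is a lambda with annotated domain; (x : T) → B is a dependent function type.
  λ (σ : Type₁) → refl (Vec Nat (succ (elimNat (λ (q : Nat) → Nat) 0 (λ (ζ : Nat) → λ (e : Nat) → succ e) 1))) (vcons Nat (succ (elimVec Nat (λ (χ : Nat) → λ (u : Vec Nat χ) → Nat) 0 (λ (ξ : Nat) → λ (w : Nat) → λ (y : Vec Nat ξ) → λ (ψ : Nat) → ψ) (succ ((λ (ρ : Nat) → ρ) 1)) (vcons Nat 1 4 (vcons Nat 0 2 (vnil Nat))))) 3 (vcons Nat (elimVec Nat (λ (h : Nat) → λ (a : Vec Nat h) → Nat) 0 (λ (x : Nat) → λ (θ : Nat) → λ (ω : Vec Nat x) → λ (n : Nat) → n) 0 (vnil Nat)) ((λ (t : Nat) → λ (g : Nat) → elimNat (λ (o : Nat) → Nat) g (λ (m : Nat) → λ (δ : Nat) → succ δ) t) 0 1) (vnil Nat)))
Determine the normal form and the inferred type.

normal form:
  λ (σ : Type₁) → refl (Vec Nat 2) (vcons Nat 1 3 (vcons Nat 0 1 (vnil Nat)))
inferred type:
  (σ : Type₁) → Eq (Vec Nat 2) (vcons Nat 1 3 (vcons Nat 0 1 (vnil Nat))) (vcons Nat 1 3 (vcons Nat 0 1 (vnil Nat)))


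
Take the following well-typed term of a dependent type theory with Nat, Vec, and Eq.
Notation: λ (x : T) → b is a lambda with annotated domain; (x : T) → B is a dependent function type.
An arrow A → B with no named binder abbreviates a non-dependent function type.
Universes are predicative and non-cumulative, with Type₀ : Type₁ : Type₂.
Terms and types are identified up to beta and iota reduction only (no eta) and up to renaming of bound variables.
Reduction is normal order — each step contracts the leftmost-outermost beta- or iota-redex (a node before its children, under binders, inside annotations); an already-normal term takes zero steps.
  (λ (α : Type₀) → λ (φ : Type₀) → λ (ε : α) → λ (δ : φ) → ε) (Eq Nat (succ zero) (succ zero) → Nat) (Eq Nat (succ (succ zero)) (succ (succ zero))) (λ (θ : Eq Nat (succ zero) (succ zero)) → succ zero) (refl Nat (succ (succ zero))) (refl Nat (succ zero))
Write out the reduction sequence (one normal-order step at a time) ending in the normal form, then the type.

normal-order reduction:
  (λ (α : Type₀) → λ (φ : Type₀) → λ (ε : α) → λ (δ : φ) → ε) (Eq Nat (succ zero) (succ zero) → Nat) (Eq Nat (succ (succ zero)) (succ (succ zero))) (λ (θ : Eq Nat (succ zero) (succ zero)) → succ zero) (refl Nat (succ (succ zero))) (refl Nat (succ zero))
  ~> (λ (α : Type₀) → λ (φ : Eq Nat (succ zero) (succ zero) → Nat) → λ (ε : α) → φ) (Eq Nat (succ (succ zero)) (succ (succ zero))) (λ (δ : Eq Nat (succ zero) (succ zero)) → succ zero) (refl Nat (succ (succ zero))) (refl Nat (succ zero))
  ~> (λ (α : Eq Nat (succ zero) (succ zero) → Nat) → λ (φ : Eq Nat (succ (succ zero)) (succ (succ zero))) → α) (λ (ε : Eq Nat (succ zero) (succ zero)) → succ zero) (refl Nat (succ (succ zero))) (refl Nat (succ zero))
  ~> (λ (α : Eq Nat (succ (succ zero)) (succ (succ zero))) → λ (φ : Eq Nat (succ zero) (succ zero)) → succ zero) (refl Nat (succ (succ zero))) (refl Nat (succ zero))
  ~> (λ (α : Eq Nat (succ zero) (succ zero)) → succ zero) (refl Nat (succ zero))
  ~> succ zero
inferred type:
  Nat


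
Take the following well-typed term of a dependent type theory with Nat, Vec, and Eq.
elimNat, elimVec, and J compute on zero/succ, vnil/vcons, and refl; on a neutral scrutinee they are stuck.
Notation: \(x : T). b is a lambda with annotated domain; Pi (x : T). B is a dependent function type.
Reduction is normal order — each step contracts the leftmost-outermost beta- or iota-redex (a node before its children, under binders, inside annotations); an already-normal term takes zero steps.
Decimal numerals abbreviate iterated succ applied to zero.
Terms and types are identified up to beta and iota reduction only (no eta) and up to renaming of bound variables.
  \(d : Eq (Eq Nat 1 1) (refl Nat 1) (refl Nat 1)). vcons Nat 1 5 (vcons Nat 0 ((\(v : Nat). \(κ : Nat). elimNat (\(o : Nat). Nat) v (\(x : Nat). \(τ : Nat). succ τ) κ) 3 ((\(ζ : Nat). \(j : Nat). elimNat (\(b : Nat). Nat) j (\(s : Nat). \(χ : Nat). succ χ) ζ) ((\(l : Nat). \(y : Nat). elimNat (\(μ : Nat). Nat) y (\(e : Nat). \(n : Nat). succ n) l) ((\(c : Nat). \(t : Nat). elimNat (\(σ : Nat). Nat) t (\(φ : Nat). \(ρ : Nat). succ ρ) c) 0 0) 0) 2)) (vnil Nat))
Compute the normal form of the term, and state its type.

normal form:
  \(d : Eq (Eq Nat 1 1) (refl Nat 1) (refl Nat 1)). vcons Nat 1 5 (vcons Nat 0 5 (vnil Nat))
type:
  Pi (d : Eq (Eq Nat 1 1) (refl Nat 1) (refl Nat 1)). Vec Nat 2
observation: normalization takes exactly 18 steps under the normal-order strategy.


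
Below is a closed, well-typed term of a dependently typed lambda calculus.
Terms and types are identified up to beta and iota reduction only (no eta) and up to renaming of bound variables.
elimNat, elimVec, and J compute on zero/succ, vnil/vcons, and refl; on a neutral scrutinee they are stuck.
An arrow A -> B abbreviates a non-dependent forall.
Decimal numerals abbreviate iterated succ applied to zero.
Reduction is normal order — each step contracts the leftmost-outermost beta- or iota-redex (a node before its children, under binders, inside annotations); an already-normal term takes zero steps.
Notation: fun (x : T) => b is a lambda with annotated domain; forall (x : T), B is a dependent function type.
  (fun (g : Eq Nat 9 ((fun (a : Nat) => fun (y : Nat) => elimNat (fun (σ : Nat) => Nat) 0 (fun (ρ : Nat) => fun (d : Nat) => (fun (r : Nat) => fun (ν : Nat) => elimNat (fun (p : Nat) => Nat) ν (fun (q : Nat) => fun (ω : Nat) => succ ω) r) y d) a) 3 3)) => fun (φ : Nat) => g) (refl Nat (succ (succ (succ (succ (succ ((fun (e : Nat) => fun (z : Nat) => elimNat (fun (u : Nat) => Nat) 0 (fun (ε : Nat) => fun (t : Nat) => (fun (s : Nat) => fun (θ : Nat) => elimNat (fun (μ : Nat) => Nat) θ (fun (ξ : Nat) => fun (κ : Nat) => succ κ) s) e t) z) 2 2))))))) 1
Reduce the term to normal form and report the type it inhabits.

resulting normal form:
  refl Nat 9
the term's type:
  Eq Nat 9 9


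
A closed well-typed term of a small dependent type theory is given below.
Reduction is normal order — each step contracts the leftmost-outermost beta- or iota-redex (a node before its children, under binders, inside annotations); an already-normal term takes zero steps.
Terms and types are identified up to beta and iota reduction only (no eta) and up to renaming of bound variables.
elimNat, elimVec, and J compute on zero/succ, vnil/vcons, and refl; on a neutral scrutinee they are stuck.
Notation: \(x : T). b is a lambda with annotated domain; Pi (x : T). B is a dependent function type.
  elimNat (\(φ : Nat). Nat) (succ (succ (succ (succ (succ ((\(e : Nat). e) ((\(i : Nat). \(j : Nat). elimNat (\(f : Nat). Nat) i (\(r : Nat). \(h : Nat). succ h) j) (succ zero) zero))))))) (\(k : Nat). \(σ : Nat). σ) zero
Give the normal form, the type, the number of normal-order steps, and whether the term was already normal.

reduced normal form:
  succ (succ (succ (succ (succ (succ zero)))))
inferred type:
  Nat
reduction steps (normal order): 5
already normal: no
first contracted redex: an elimNat iota-redex


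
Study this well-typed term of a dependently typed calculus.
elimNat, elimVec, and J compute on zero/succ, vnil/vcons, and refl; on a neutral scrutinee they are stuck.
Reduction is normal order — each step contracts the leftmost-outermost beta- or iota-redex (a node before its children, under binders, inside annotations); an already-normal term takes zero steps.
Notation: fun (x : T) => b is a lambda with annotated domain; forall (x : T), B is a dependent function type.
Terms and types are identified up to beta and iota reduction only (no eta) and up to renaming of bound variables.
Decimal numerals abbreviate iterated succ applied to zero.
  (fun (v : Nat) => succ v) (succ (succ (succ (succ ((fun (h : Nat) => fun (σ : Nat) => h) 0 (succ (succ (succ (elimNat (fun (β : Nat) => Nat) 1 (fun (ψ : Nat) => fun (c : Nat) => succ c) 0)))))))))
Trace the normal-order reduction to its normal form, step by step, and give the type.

normal-order reduction sequence:
  (fun (v : Nat) => succ v) (succ (succ (succ (succ ((fun (h : Nat) => fun (σ : Nat) => h) 0 (succ (succ (succ (elimNat (fun (β : Nat) => Nat) 1 (fun (ψ : Nat) => fun (c : Nat) => succ c) 0)))))))))
  ~> succ (succ (succ (succ (succ ((fun (v : Nat) => fun (h : Nat) => v) 0 (succ (succ (succ (elimNat (fun (σ : Nat) => Nat) 1 (fun (β : Nat) => fun (ψ : Nat) => succ ψ) 0)))))))))
  ~> succ (succ (succ (succ (succ ((fun (v : Nat) => 0) (succ (succ (succ (elimNat (fun (h : Nat) => Nat) 1 (fun (σ : Nat) => fun (β : Nat) => succ β) 0)))))))))
  ~> 5
type:
  Nat


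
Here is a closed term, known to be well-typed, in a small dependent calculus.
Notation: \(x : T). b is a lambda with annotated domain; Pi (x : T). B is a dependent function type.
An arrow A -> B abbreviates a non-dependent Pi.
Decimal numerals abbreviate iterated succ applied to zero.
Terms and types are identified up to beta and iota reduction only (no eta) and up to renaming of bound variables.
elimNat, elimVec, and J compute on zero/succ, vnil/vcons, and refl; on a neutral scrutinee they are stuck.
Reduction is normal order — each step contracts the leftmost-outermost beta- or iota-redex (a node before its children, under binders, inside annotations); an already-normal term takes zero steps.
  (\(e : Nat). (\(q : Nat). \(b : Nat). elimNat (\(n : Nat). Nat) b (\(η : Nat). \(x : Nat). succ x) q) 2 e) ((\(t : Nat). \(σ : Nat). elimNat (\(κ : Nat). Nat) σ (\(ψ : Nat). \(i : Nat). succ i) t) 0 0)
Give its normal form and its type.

reduced normal form:
  2
type:
  Nat


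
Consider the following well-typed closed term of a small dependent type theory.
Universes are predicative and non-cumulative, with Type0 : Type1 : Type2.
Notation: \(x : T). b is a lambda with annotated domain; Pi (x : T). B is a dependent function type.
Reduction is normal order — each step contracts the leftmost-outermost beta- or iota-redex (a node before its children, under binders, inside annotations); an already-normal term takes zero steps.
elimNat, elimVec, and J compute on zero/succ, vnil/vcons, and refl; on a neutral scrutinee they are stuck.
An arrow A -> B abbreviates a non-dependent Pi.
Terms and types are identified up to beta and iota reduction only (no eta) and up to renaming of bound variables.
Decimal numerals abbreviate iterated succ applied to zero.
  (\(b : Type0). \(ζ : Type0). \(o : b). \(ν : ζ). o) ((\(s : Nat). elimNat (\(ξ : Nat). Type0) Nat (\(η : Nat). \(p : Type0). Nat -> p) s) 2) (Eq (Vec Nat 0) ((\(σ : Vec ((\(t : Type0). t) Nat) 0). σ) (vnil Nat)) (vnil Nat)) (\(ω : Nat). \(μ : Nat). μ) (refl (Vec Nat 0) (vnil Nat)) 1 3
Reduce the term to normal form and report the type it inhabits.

reduced normal form:
  3
the term's type:
  Nat
observation: the first redex contracted is a beta-redex; the normal form is reached in 6 normal-order steps.


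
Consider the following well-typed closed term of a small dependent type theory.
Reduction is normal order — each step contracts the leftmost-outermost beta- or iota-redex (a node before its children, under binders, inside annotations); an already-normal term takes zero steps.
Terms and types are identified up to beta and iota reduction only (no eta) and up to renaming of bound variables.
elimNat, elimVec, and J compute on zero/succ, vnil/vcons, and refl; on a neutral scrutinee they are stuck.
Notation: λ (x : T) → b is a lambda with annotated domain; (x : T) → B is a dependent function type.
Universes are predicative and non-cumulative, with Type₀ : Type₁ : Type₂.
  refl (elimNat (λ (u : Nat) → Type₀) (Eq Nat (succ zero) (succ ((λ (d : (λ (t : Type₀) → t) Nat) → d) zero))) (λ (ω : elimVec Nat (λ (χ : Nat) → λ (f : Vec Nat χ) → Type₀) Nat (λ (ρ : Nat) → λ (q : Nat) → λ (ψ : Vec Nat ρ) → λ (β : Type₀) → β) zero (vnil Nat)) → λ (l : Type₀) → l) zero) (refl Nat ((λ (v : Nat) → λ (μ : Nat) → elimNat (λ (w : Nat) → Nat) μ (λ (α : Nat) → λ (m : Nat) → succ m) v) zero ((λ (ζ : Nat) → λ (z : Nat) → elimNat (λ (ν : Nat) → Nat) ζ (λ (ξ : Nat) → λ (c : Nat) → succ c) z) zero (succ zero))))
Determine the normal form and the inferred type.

normal form:
  refl (Eq Nat (succ zero) (succ zero)) (refl Nat (succ zero))
the term's type:
  Eq (Eq Nat (succ zero) (succ zero)) (refl Nat (succ zero)) (refl Nat (succ zero))


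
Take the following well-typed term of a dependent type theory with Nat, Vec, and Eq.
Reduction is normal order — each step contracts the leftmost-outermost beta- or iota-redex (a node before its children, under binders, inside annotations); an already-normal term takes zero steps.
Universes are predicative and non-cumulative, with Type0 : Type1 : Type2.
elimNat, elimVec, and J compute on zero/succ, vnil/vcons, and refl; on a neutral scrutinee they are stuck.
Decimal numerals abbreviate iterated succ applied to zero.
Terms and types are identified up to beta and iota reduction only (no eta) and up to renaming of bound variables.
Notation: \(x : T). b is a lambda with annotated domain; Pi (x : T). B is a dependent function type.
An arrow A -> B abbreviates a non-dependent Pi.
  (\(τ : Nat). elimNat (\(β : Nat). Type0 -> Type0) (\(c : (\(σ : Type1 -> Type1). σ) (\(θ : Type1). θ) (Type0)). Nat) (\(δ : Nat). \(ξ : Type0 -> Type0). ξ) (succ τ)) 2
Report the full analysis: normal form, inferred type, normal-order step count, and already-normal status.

reduced normal form:
  \(τ : Type0). Nat
type:
  Type0 -> Type0
reduction steps (normal order): 13
started in normal form: no
first contracted redex: a beta-redex
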